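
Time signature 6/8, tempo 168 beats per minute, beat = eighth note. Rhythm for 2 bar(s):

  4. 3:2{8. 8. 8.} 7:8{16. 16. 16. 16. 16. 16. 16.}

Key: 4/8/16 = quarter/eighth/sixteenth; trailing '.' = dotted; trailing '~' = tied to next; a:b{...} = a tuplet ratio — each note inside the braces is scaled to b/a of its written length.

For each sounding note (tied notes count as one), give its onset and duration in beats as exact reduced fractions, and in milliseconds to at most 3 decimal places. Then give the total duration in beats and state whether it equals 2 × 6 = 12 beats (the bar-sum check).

1) 0.0ms=0b +1071.429ms=3b
2) 1071.429ms=3b +357.143ms=1b
3) 1428.571ms=4b +357.143ms=1b
4) 1785.714ms=5b +357.143ms=1b
5) 2142.857ms=6b +306.122ms=6/7b
6) 2448.98ms=48/7b +306.122ms=6/7b
7) 2755.102ms=54/7b +306.122ms=6/7b
8) 3061.224ms=60/7b +306.122ms=6/7b
9) 3367.347ms=66/7b +306.122ms=6/7b
10) 3673.469ms=72/7b +306.122ms=6/7b
11) 3979.592ms=78/7b +306.122ms=6/7b
Σ=12b of 12 (168bpm 6/8) — PASS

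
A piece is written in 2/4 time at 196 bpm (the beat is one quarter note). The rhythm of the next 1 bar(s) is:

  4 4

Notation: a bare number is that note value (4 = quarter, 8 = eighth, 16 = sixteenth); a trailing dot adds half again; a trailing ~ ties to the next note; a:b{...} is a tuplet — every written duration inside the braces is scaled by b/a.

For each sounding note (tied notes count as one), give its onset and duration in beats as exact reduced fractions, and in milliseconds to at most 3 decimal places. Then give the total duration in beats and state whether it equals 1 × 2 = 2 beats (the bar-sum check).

1) 0.0ms=0b +306.122ms=1b
2) 306.122ms=1b +306.122ms=1b
Σ=2b of 2 (196bpm 2/4) — PASS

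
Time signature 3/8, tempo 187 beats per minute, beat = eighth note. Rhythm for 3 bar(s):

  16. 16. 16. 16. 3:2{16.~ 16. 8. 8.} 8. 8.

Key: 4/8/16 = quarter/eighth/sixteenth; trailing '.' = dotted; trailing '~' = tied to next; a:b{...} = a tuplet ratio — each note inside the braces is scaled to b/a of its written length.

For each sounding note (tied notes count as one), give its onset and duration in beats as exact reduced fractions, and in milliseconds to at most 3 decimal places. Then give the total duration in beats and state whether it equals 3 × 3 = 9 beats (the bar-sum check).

1) 0.0ms=0b +240.642ms=3/4b
2) 240.642ms=3/4b +240.642ms=3/4b
3) 481.283ms=3/2b +240.642ms=3/4b
4) 721.925ms=9/4b +240.642ms=3/4b
5) 962.567ms=3b +320.856ms=1b
6) 1283.422ms=4b +320.856ms=1b
7) 1604.278ms=5b +320.856ms=1b
8) 1925.134ms=6b +481.283ms=3/2b
9) 2406.417ms=15/2b +481.283ms=3/2b
Σ=9b of 9 (187bpm 3/8) — PASS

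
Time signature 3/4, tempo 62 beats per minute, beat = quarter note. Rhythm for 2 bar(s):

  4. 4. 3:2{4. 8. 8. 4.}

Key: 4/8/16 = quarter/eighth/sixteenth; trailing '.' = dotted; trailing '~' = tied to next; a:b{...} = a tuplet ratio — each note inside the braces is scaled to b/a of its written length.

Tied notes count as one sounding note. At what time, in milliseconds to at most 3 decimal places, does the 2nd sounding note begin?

note 2 onset = 3/2b = 1451.613ms

1. 0.0ms @ 0 + 1451.613ms (3/2)
2. 1451.613ms @ 3/2 + 1451.613ms (3/2)
3. 2903.226ms @ 3 + 967.742ms (1)
4. 3870.968ms @ 4 + 483.871ms (1/2)
5. 4354.839ms @ 9/2 + 483.871ms (1/2)
6. 4838.71ms @ 5 + 967.742ms (1)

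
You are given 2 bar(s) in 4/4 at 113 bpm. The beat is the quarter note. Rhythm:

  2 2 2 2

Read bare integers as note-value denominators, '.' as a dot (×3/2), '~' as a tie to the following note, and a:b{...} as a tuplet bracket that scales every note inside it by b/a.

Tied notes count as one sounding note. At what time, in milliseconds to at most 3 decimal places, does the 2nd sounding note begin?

1. 0.0ms @ 0 + 1061.947ms (2)
2. 1061.947ms @ 2 + 1061.947ms (2)
3. 2123.894ms @ 4 + 1061.947ms (2)
4. 3185.841ms @ 6 + 1061.947ms (2)

note 2 onset = 2b = 1061.947ms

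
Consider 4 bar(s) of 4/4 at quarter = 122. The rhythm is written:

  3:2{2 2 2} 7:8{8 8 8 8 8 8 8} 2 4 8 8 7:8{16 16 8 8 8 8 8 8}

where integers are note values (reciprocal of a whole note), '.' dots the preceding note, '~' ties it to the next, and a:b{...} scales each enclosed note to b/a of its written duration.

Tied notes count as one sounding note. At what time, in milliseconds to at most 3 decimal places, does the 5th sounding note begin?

note 5 onset = 32/7b = 2248.244ms

1. 0.0ms @ 0 + 655.738ms (4/3)
2. 655.738ms @ 4/3 + 655.738ms (4/3)
3. 1311.475ms @ 8/3 + 655.738ms (4/3)
4. 1967.213ms @ 4 + 281.03ms (4/7)
5. 2248.244ms @ 32/7 + 281.03ms (4/7)
6. 2529.274ms @ 36/7 + 281.03ms (4/7)
7. 2810.304ms @ 40/7 + 281.03ms (4/7)
8. 3091.335ms @ 44/7 + 281.03ms (4/7)
9. 3372.365ms @ 48/7 + 281.03ms (4/7)
10. 3653.396ms @ 52/7 + 281.03ms (4/7)
11. 3934.426ms @ 8 + 983.607ms (2)
12. 4918.033ms @ 10 + 491.803ms (1)
13. 5409.836ms @ 11 + 245.902ms (1/2)
14. 5655.738ms @ 23/2 + 245.902ms (1/2)
15. 5901.639ms @ 12 + 140.515ms (2/7)
16. 6042.155ms @ 86/7 + 140.515ms (2/7)
17. 6182.67ms @ 88/7 + 281.03ms (4/7)
18. 6463.7ms @ 92/7 + 281.03ms (4/7)
19. 6744.731ms @ 96/7 + 281.03ms (4/7)
20. 7025.761ms @ 100/7 + 281.03ms (4/7)
21. 7306.792ms @ 104/7 + 281.03ms (4/7)
22. 7587.822ms @ 108/7 + 281.03ms (4/7)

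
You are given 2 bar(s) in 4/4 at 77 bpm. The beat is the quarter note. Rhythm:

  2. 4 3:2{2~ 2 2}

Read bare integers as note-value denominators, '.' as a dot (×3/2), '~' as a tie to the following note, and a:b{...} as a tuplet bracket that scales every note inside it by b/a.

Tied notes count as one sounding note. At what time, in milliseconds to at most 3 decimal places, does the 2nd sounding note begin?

1. 0.0ms @ 0 + 2337.662ms (3)
2. 2337.662ms @ 3 + 779.221ms (1)
3. 3116.883ms @ 4 + 2077.922ms (8/3)
4. 5194.805ms @ 20/3 + 1038.961ms (4/3)

note 2 onset = 3b = 2337.662ms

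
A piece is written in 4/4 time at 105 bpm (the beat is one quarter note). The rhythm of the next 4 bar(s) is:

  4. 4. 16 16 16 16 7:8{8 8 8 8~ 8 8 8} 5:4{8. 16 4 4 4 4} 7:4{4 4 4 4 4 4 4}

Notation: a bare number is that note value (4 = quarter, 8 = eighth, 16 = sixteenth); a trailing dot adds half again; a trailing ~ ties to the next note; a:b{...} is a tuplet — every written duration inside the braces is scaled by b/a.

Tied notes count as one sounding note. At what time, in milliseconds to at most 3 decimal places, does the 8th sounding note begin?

1. 0.0ms @ 0 + 857.143ms (3/2)
2. 857.143ms @ 3/2 + 857.143ms (3/2)
3. 1714.286ms @ 3 + 142.857ms (1/4)
4. 1857.143ms @ 13/4 + 142.857ms (1/4)
5. 2000.0ms @ 7/2 + 142.857ms (1/4)
6. 2142.857ms @ 15/4 + 142.857ms (1/4)
7. 2285.714ms @ 4 + 326.531ms (4/7)
8. 2612.245ms @ 32/7 + 326.531ms (4/7)
9. 2938.776ms @ 36/7 + 326.531ms (4/7)
10. 3265.306ms @ 40/7 + 653.061ms (8/7)
11. 3918.367ms @ 48/7 + 326.531ms (4/7)
12. 4244.898ms @ 52/7 + 326.531ms (4/7)
13. 4571.429ms @ 8 + 342.857ms (3/5)
14. 4914.286ms @ 43/5 + 114.286ms (1/5)
15. 5028.571ms @ 44/5 + 457.143ms (4/5)
16. 5485.714ms @ 48/5 + 457.143ms (4/5)
17. 5942.857ms @ 52/5 + 457.143ms (4/5)
18. 6400.0ms @ 56/5 + 457.143ms (4/5)
19. 6857.143ms @ 12 + 326.531ms (4/7)
20. 7183.673ms @ 88/7 + 326.531ms (4/7)
21. 7510.204ms @ 92/7 + 326.531ms (4/7)
22. 7836.735ms @ 96/7 + 326.531ms (4/7)
23. 8163.265ms @ 100/7 + 326.531ms (4/7)
24. 8489.796ms @ 104/7 + 326.531ms (4/7)
25. 8816.327ms @ 108/7 + 326.531ms (4/7)

note 8 onset = 32/7b = 2612.245ms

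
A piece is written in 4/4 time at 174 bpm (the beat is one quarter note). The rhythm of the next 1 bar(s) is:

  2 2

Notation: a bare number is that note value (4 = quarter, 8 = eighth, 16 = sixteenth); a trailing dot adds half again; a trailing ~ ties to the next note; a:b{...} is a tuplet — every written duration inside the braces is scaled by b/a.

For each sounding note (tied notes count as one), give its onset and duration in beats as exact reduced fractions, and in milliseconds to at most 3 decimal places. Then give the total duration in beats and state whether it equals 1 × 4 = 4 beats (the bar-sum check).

1) 0.0ms=0b +689.655ms=2b
2) 689.655ms=2b +689.655ms=2b
Σ=4b of 4 (174bpm 4/4) — PASS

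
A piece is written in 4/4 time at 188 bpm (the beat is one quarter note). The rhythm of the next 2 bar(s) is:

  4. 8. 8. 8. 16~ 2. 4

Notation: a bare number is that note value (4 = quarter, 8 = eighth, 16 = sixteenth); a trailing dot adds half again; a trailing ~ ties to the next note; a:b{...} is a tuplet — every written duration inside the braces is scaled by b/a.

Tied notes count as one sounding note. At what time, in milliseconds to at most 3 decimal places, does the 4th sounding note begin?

1. 0.0ms @ 0 + 478.723ms (3/2)
2. 478.723ms @ 3/2 + 239.362ms (3/4)
3. 718.085ms @ 9/4 + 239.362ms (3/4)
4. 957.447ms @ 3 + 239.362ms (3/4)
5. 1196.809ms @ 15/4 + 1037.234ms (13/4)
6. 2234.043ms @ 7 + 319.149ms (1)

note 4 onset = 3b = 957.447ms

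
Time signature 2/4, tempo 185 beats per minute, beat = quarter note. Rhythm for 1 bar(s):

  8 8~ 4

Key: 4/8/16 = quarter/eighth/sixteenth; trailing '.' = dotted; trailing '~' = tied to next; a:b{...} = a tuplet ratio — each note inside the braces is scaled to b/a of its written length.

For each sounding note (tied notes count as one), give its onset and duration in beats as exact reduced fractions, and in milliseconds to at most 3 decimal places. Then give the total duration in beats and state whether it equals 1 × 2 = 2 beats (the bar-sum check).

1) 0.0ms=0b +162.162ms=1/2b
2) 162.162ms=1/2b +486.486ms=3/2b
Σ=2b of 2 (185bpm 2/4) — PASS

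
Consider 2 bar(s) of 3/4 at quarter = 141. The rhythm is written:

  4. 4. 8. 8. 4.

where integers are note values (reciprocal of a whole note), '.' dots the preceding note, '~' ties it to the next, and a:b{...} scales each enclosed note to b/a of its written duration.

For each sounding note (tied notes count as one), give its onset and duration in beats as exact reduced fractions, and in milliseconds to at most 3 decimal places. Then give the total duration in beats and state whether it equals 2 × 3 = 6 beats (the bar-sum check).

1) 0.0ms=0b +638.298ms=3/2b
2) 638.298ms=3/2b +638.298ms=3/2b
3) 1276.596ms=3b +319.149ms=3/4b
4) 1595.745ms=15/4b +319.149ms=3/4b
5) 1914.894ms=9/2b +638.298ms=3/2b
Σ=6b of 6 (141bpm 3/4) — PASS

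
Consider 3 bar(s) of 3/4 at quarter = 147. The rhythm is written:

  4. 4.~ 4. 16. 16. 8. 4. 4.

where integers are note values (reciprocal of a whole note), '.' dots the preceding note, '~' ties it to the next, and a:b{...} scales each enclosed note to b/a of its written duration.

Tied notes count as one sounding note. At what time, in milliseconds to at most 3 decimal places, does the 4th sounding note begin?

1. 0.0ms @ 0 + 612.245ms (3/2)
2. 612.245ms @ 3/2 + 1224.49ms (3)
3. 1836.735ms @ 9/2 + 153.061ms (3/8)
4. 1989.796ms @ 39/8 + 153.061ms (3/8)
5. 2142.857ms @ 21/4 + 306.122ms (3/4)
6. 2448.98ms @ 6 + 612.245ms (3/2)
7. 3061.224ms @ 15/2 + 612.245ms (3/2)

note 4 onset = 39/8b = 1989.796ms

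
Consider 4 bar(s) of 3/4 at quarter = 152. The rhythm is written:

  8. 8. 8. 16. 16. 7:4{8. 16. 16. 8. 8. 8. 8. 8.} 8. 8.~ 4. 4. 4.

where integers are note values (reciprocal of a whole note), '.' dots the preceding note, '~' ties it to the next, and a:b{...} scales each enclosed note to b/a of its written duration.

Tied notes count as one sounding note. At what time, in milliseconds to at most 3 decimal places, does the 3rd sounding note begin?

note 3 onset = 3/2b = 592.105ms

1. 0.0ms @ 0 + 296.053ms (3/4)
2. 296.053ms @ 3/4 + 296.053ms (3/4)
3. 592.105ms @ 3/2 + 296.053ms (3/4)
4. 888.158ms @ 9/4 + 148.026ms (3/8)
5. 1036.184ms @ 21/8 + 148.026ms (3/8)
6. 1184.211ms @ 3 + 169.173ms (3/7)
7. 1353.383ms @ 24/7 + 84.586ms (3/14)
8. 1437.97ms @ 51/14 + 84.586ms (3/14)
9. 1522.556ms @ 27/7 + 169.173ms (3/7)
10. 1691.729ms @ 30/7 + 169.173ms (3/7)
11. 1860.902ms @ 33/7 + 169.173ms (3/7)
12. 2030.075ms @ 36/7 + 169.173ms (3/7)
13. 2199.248ms @ 39/7 + 169.173ms (3/7)
14. 2368.421ms @ 6 + 296.053ms (3/4)
15. 2664.474ms @ 27/4 + 888.158ms (9/4)
16. 3552.632ms @ 9 + 592.105ms (3/2)
17. 4144.737ms @ 21/2 + 592.105ms (3/2)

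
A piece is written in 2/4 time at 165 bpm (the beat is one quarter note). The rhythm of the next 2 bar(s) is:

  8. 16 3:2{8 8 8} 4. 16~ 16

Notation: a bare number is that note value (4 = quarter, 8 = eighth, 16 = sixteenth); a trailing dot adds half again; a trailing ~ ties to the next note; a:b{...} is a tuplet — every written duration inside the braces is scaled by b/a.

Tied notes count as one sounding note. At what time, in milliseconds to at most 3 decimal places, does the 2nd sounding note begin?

note 2 onset = 3/4b = 272.727ms

1. 0.0ms @ 0 + 272.727ms (3/4)
2. 272.727ms @ 3/4 + 90.909ms (1/4)
3. 363.636ms @ 1 + 121.212ms (1/3)
4. 484.848ms @ 4/3 + 121.212ms (1/3)
5. 606.061ms @ 5/3 + 121.212ms (1/3)
6. 727.273ms @ 2 + 545.455ms (3/2)
7. 1272.727ms @ 7/2 + 181.818ms (1/2)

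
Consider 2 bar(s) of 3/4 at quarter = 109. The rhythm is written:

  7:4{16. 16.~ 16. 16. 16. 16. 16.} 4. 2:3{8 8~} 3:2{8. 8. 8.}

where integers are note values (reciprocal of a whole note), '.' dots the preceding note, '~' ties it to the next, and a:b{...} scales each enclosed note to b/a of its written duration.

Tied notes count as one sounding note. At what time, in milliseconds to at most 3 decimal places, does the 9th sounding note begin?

note 9 onset = 15/4b = 2064.22ms

1. 0.0ms @ 0 + 117.955ms (3/14)
2. 117.955ms @ 3/14 + 235.911ms (3/7)
3. 353.866ms @ 9/14 + 117.955ms (3/14)
4. 471.822ms @ 6/7 + 117.955ms (3/14)
5. 589.777ms @ 15/14 + 117.955ms (3/14)
6. 707.733ms @ 9/7 + 117.955ms (3/14)
7. 825.688ms @ 3/2 + 825.688ms (3/2)
8. 1651.376ms @ 3 + 412.844ms (3/4)
9. 2064.22ms @ 15/4 + 688.073ms (5/4)
10. 2752.294ms @ 5 + 275.229ms (1/2)
11. 3027.523ms @ 11/2 + 275.229ms (1/2)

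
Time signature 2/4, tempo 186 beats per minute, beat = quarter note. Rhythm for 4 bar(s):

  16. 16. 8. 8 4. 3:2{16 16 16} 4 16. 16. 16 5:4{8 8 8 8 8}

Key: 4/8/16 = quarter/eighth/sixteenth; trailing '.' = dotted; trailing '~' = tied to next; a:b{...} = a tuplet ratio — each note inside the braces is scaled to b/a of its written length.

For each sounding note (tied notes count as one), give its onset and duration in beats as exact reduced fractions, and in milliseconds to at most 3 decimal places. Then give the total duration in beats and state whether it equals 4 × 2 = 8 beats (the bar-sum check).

1) 0.0ms=0b +120.968ms=3/8b
2) 120.968ms=3/8b +120.968ms=3/8b
3) 241.935ms=3/4b +241.935ms=3/4b
4) 483.871ms=3/2b +161.29ms=1/2b
5) 645.161ms=2b +483.871ms=3/2b
6) 1129.032ms=7/2b +53.763ms=1/6b
7) 1182.796ms=11/3b +53.763ms=1/6b
8) 1236.559ms=23/6b +53.763ms=1/6b
9) 1290.323ms=4b +322.581ms=1b
10) 1612.903ms=5b +120.968ms=3/8b
11) 1733.871ms=43/8b +120.968ms=3/8b
12) 1854.839ms=23/4b +80.645ms=1/4b
13) 1935.484ms=6b +129.032ms=2/5b
14) 2064.516ms=32/5b +129.032ms=2/5b
15) 2193.548ms=34/5b +129.032ms=2/5b
16) 2322.581ms=36/5b +129.032ms=2/5b
17) 2451.613ms=38/5b +129.032ms=2/5b
Σ=8b of 8 (186bpm 2/4) — PASS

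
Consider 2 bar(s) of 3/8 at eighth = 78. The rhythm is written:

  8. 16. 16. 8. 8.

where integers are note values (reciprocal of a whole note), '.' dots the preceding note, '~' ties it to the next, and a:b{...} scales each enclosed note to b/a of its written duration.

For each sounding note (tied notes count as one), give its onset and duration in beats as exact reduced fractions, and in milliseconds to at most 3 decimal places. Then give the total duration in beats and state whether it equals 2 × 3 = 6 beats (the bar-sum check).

1) 0.0ms=0b +1153.846ms=3/2b
2) 1153.846ms=3/2b +576.923ms=3/4b
3) 1730.769ms=9/4b +576.923ms=3/4b
4) 2307.692ms=3b +1153.846ms=3/2b
5) 3461.538ms=9/2b +1153.846ms=3/2b
Σ=6b of 6 (78bpm 3/8) — PASS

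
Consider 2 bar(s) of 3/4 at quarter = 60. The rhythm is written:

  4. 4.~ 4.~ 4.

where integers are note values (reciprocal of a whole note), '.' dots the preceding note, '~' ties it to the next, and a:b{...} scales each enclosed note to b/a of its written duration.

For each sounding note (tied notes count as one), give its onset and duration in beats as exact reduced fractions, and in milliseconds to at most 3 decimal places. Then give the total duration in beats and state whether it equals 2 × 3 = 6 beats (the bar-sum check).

1) 0.0ms=0b +1500.0ms=3/2b
2) 1500.0ms=3/2b +4500.0ms=9/2b
Σ=6b of 6 (60bpm 3/4) — PASS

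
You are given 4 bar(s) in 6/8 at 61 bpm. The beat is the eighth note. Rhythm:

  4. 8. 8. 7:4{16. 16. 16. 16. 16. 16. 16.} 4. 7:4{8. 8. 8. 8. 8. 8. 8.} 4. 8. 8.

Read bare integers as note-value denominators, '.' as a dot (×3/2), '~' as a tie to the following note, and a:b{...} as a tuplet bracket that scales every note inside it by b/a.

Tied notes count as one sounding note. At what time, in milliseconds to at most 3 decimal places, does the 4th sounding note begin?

note 4 onset = 6b = 5901.639ms

1. 0.0ms @ 0 + 2950.82ms (3)
2. 2950.82ms @ 3 + 1475.41ms (3/2)
3. 4426.23ms @ 9/2 + 1475.41ms (3/2)
4. 5901.639ms @ 6 + 421.546ms (3/7)
5. 6323.185ms @ 45/7 + 421.546ms (3/7)
6. 6744.731ms @ 48/7 + 421.546ms (3/7)
7. 7166.276ms @ 51/7 + 421.546ms (3/7)
8. 7587.822ms @ 54/7 + 421.546ms (3/7)
9. 8009.368ms @ 57/7 + 421.546ms (3/7)
10. 8430.913ms @ 60/7 + 421.546ms (3/7)
11. 8852.459ms @ 9 + 2950.82ms (3)
12. 11803.279ms @ 12 + 843.091ms (6/7)
13. 12646.37ms @ 90/7 + 843.091ms (6/7)
14. 13489.461ms @ 96/7 + 843.091ms (6/7)
15. 14332.553ms @ 102/7 + 843.091ms (6/7)
16. 15175.644ms @ 108/7 + 843.091ms (6/7)
17. 16018.735ms @ 114/7 + 843.091ms (6/7)
18. 16861.827ms @ 120/7 + 843.091ms (6/7)
19. 17704.918ms @ 18 + 2950.82ms (3)
20. 20655.738ms @ 21 + 1475.41ms (3/2)
21. 22131.148ms @ 45/2 + 1475.41ms (3/2)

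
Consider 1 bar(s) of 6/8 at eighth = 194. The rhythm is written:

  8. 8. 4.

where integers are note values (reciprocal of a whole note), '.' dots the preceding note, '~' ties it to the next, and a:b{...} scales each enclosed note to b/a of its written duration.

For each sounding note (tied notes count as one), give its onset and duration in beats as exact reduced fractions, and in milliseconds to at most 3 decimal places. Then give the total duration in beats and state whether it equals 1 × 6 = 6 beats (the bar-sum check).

1) 0.0ms=0b +463.918ms=3/2b
2) 463.918ms=3/2b +463.918ms=3/2b
3) 927.835ms=3b +927.835ms=3b
Σ=6b of 6 (194bpm 6/8) — PASS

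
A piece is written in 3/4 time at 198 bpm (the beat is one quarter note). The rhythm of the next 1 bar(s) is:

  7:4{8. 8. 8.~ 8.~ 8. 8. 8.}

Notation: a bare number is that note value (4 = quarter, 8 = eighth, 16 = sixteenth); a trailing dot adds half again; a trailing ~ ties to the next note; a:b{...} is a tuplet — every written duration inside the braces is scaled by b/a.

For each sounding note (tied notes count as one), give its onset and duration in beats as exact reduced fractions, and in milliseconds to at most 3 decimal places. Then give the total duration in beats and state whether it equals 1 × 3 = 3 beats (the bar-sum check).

1) 0.0ms=0b +129.87ms=3/7b
2) 129.87ms=3/7b +129.87ms=3/7b
3) 259.74ms=6/7b +389.61ms=9/7b
4) 649.351ms=15/7b +129.87ms=3/7b
5) 779.221ms=18/7b +129.87ms=3/7b
Σ=3b of 3 (198bpm 3/4) — PASS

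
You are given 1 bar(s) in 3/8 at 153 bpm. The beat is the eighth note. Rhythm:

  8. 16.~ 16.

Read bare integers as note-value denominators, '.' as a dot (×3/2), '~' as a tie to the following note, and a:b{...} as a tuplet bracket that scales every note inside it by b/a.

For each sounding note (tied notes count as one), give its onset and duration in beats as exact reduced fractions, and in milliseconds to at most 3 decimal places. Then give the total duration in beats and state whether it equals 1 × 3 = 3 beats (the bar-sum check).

1) 0.0ms=0b +588.235ms=3/2b
2) 588.235ms=3/2b +588.235ms=3/2b
Σ=3b of 3 (153bpm 3/8) — PASS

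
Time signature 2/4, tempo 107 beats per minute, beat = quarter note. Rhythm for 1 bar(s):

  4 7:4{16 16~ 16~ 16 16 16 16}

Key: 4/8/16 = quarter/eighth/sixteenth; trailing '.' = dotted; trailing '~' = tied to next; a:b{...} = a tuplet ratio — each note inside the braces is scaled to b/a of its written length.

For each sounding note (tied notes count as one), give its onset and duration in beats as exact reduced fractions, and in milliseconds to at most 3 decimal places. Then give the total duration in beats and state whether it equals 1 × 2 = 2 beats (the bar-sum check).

1) 0.0ms=0b +560.748ms=1b
2) 560.748ms=1b +80.107ms=1/7b
3) 640.854ms=8/7b +240.32ms=3/7b
4) 881.175ms=11/7b +80.107ms=1/7b
5) 961.282ms=12/7b +80.107ms=1/7b
6) 1041.389ms=13/7b +80.107ms=1/7b
Σ=2b of 2 (107bpm 2/4) — PASS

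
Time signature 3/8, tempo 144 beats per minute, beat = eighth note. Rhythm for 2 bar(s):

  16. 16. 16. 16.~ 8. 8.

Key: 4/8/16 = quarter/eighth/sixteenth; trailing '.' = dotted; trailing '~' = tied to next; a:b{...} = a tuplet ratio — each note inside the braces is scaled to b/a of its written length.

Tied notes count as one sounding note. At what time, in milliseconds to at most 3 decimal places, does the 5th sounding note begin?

1. 0.0ms @ 0 + 312.5ms (3/4)
2. 312.5ms @ 3/4 + 312.5ms (3/4)
3. 625.0ms @ 3/2 + 312.5ms (3/4)
4. 937.5ms @ 9/4 + 937.5ms (9/4)
5. 1875.0ms @ 9/2 + 625.0ms (3/2)

note 5 onset = 9/2b = 1875.0ms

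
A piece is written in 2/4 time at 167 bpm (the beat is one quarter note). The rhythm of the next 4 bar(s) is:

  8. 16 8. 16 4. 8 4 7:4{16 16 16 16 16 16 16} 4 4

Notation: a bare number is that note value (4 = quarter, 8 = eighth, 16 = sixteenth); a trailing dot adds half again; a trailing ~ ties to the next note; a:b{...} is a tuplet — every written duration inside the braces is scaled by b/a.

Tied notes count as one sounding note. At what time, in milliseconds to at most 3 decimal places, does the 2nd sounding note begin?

note 2 onset = 3/4b = 269.461ms

1. 0.0ms @ 0 + 269.461ms (3/4)
2. 269.461ms @ 3/4 + 89.82ms (1/4)
3. 359.281ms @ 1 + 269.461ms (3/4)
4. 628.743ms @ 7/4 + 89.82ms (1/4)
5. 718.563ms @ 2 + 538.922ms (3/2)
6. 1257.485ms @ 7/2 + 179.641ms (1/2)
7. 1437.126ms @ 4 + 359.281ms (1)
8. 1796.407ms @ 5 + 51.326ms (1/7)
9. 1847.733ms @ 36/7 + 51.326ms (1/7)
10. 1899.059ms @ 37/7 + 51.326ms (1/7)
11. 1950.385ms @ 38/7 + 51.326ms (1/7)
12. 2001.711ms @ 39/7 + 51.326ms (1/7)
13. 2053.037ms @ 40/7 + 51.326ms (1/7)
14. 2104.363ms @ 41/7 + 51.326ms (1/7)
15. 2155.689ms @ 6 + 359.281ms (1)
16. 2514.97ms @ 7 + 359.281ms (1)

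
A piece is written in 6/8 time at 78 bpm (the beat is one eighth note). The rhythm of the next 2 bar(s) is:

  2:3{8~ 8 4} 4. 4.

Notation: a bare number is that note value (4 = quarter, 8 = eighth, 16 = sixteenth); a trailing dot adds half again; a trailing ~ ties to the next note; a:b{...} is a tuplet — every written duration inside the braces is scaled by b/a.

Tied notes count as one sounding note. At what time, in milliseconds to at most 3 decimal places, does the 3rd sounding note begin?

note 3 onset = 6b = 4615.385ms

1. 0.0ms @ 0 + 2307.692ms (3)
2. 2307.692ms @ 3 + 2307.692ms (3)
3. 4615.385ms @ 6 + 2307.692ms (3)
4. 6923.077ms @ 9 + 2307.692ms (3)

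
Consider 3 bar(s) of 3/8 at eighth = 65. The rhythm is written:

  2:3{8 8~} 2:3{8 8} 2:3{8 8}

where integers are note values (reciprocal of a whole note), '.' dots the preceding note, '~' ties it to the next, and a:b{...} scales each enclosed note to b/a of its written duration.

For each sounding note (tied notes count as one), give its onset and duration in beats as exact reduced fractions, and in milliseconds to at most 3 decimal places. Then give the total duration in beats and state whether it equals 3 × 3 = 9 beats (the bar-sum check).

1) 0.0ms=0b +1384.615ms=3/2b
2) 1384.615ms=3/2b +2769.231ms=3b
3) 4153.846ms=9/2b +1384.615ms=3/2b
4) 5538.462ms=6b +1384.615ms=3/2b
5) 6923.077ms=15/2b +1384.615ms=3/2b
Σ=9b of 9 (65bpm 3/8) — PASS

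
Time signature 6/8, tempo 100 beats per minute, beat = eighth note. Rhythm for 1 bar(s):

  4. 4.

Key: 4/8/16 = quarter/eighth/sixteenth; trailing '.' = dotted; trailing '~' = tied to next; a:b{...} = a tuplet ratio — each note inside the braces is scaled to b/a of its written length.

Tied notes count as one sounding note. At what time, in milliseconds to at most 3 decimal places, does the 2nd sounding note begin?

1. 0.0ms @ 0 + 1800.0ms (3)
2. 1800.0ms @ 3 + 1800.0ms (3)

note 2 onset = 3b = 1800.0ms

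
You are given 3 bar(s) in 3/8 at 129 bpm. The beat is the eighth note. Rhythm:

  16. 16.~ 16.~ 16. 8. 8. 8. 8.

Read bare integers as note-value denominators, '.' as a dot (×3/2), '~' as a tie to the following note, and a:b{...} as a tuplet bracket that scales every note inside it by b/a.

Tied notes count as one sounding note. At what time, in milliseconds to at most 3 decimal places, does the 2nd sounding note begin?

1. 0.0ms @ 0 + 348.837ms (3/4)
2. 348.837ms @ 3/4 + 1046.512ms (9/4)
3. 1395.349ms @ 3 + 697.674ms (3/2)
4. 2093.023ms @ 9/2 + 697.674ms (3/2)
5. 2790.698ms @ 6 + 697.674ms (3/2)
6. 3488.372ms @ 15/2 + 697.674ms (3/2)

note 2 onset = 3/4b = 348.837ms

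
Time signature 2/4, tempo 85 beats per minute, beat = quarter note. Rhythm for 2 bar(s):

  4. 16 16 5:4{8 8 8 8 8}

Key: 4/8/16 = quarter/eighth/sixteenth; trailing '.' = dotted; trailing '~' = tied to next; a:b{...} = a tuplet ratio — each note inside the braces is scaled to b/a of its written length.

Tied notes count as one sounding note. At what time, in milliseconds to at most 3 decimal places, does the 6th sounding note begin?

1. 0.0ms @ 0 + 1058.824ms (3/2)
2. 1058.824ms @ 3/2 + 176.471ms (1/4)
3. 1235.294ms @ 7/4 + 176.471ms (1/4)
4. 1411.765ms @ 2 + 282.353ms (2/5)
5. 1694.118ms @ 12/5 + 282.353ms (2/5)
6. 1976.471ms @ 14/5 + 282.353ms (2/5)
7. 2258.824ms @ 16/5 + 282.353ms (2/5)
8. 2541.176ms @ 18/5 + 282.353ms (2/5)

note 6 onset = 14/5b = 1976.471ms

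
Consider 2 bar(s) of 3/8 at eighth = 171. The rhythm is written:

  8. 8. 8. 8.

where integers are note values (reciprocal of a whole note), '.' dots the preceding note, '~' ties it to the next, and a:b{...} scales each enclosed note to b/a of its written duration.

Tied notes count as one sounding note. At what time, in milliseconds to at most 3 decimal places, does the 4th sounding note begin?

1. 0.0ms @ 0 + 526.316ms (3/2)
2. 526.316ms @ 3/2 + 526.316ms (3/2)
3. 1052.632ms @ 3 + 526.316ms (3/2)
4. 1578.947ms @ 9/2 + 526.316ms (3/2)

note 4 onset = 9/2b = 1578.947ms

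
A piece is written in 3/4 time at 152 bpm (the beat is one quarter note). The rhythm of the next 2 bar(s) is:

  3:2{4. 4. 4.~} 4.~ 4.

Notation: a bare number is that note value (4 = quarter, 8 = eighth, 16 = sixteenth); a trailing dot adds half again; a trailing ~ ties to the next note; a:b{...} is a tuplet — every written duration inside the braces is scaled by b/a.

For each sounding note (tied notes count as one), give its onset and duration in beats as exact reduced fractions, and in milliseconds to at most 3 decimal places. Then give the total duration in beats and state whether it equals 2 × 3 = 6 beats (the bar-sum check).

1) 0.0ms=0b +394.737ms=1b
2) 394.737ms=1b +394.737ms=1b
3) 789.474ms=2b +1578.947ms=4b
Σ=6b of 6 (152bpm 3/4) — PASS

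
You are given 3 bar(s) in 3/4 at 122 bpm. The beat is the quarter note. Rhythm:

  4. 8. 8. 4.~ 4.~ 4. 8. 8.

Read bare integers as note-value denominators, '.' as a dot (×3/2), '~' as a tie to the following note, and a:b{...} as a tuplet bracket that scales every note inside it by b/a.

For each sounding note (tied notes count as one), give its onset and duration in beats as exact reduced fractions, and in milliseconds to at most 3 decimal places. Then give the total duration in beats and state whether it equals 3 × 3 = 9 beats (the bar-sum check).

1) 0.0ms=0b +737.705ms=3/2b
2) 737.705ms=3/2b +368.852ms=3/4b
3) 1106.557ms=9/4b +368.852ms=3/4b
4) 1475.41ms=3b +2213.115ms=9/2b
5) 3688.525ms=15/2b +368.852ms=3/4b
6) 4057.377ms=33/4b +368.852ms=3/4b
Σ=9b of 9 (122bpm 3/4) — PASS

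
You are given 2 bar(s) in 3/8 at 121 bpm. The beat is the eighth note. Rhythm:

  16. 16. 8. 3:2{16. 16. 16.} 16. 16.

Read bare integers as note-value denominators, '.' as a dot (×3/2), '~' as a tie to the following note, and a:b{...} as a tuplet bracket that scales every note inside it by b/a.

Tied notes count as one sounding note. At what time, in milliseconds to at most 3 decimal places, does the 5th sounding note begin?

note 5 onset = 7/2b = 1735.537ms

1. 0.0ms @ 0 + 371.901ms (3/4)
2. 371.901ms @ 3/4 + 371.901ms (3/4)
3. 743.802ms @ 3/2 + 743.802ms (3/2)
4. 1487.603ms @ 3 + 247.934ms (1/2)
5. 1735.537ms @ 7/2 + 247.934ms (1/2)
6. 1983.471ms @ 4 + 247.934ms (1/2)
7. 2231.405ms @ 9/2 + 371.901ms (3/4)
8. 2603.306ms @ 21/4 + 371.901ms (3/4)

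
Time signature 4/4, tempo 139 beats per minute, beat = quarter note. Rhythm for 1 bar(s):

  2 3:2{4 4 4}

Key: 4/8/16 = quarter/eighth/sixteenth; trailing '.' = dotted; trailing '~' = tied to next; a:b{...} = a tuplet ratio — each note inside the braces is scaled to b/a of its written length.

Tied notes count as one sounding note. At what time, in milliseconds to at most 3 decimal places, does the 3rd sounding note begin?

1. 0.0ms @ 0 + 863.309ms (2)
2. 863.309ms @ 2 + 287.77ms (2/3)
3. 1151.079ms @ 8/3 + 287.77ms (2/3)
4. 1438.849ms @ 10/3 + 287.77ms (2/3)

note 3 onset = 8/3b = 1151.079ms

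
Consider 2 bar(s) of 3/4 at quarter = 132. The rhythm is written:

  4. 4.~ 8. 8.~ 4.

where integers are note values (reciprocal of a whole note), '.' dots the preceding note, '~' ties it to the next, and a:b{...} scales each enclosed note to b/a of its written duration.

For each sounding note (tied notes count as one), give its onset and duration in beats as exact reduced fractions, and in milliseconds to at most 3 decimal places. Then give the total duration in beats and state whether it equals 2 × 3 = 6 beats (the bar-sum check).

1) 0.0ms=0b +681.818ms=3/2b
2) 681.818ms=3/2b +1022.727ms=9/4b
3) 1704.545ms=15/4b +1022.727ms=9/4b
Σ=6b of 6 (132bpm 3/4) — PASS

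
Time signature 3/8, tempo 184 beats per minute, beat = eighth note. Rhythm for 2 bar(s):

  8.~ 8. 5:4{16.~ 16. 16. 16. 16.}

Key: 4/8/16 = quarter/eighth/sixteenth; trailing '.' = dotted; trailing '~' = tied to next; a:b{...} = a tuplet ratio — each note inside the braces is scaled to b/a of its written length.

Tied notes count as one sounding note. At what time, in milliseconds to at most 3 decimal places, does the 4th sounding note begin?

note 4 onset = 24/5b = 1565.217ms

1. 0.0ms @ 0 + 978.261ms (3)
2. 978.261ms @ 3 + 391.304ms (6/5)
3. 1369.565ms @ 21/5 + 195.652ms (3/5)
4. 1565.217ms @ 24/5 + 195.652ms (3/5)
5. 1760.87ms @ 27/5 + 195.652ms (3/5)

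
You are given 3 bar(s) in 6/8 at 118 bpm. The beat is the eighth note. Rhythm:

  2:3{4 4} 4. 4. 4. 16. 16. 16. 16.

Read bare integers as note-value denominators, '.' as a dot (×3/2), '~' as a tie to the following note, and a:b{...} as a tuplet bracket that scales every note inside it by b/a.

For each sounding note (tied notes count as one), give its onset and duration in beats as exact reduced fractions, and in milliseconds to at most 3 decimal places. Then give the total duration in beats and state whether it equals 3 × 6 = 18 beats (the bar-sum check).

1) 0.0ms=0b +1525.424ms=3b
2) 1525.424ms=3b +1525.424ms=3b
3) 3050.847ms=6b +1525.424ms=3b
4) 4576.271ms=9b +1525.424ms=3b
5) 6101.695ms=12b +1525.424ms=3b
6) 7627.119ms=15b +381.356ms=3/4b
7) 8008.475ms=63/4b +381.356ms=3/4b
8) 8389.831ms=33/2b +381.356ms=3/4b
9) 8771.186ms=69/4b +381.356ms=3/4b
Σ=18b of 18 (118bpm 6/8) — PASS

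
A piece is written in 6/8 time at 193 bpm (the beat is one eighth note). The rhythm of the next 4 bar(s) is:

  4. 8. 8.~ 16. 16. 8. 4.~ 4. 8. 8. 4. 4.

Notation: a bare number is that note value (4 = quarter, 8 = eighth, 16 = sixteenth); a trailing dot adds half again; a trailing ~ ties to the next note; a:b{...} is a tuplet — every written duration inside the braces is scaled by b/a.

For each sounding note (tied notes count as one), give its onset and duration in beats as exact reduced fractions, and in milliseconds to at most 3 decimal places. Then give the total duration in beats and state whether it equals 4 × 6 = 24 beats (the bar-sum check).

1) 0.0ms=0b +932.642ms=3b
2) 932.642ms=3b +466.321ms=3/2b
3) 1398.964ms=9/2b +699.482ms=9/4b
4) 2098.446ms=27/4b +233.161ms=3/4b
5) 2331.606ms=15/2b +466.321ms=3/2b
6) 2797.927ms=9b +1865.285ms=6b
7) 4663.212ms=15b +466.321ms=3/2b
8) 5129.534ms=33/2b +466.321ms=3/2b
9) 5595.855ms=18b +932.642ms=3b
10) 6528.497ms=21b +932.642ms=3b
Σ=24b of 24 (193bpm 6/8) — PASS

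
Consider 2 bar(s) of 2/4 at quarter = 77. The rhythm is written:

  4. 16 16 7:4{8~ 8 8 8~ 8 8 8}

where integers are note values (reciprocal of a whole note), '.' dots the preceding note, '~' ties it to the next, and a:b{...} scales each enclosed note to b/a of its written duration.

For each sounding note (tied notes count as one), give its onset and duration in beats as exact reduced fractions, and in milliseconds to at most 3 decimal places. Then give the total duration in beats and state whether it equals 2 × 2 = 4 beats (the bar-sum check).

1) 0.0ms=0b +1168.831ms=3/2b
2) 1168.831ms=3/2b +194.805ms=1/4b
3) 1363.636ms=7/4b +194.805ms=1/4b
4) 1558.442ms=2b +445.269ms=4/7b
5) 2003.711ms=18/7b +222.635ms=2/7b
6) 2226.345ms=20/7b +445.269ms=4/7b
7) 2671.614ms=24/7b +222.635ms=2/7b
8) 2894.249ms=26/7b +222.635ms=2/7b
Σ=4b of 4 (77bpm 2/4) — PASS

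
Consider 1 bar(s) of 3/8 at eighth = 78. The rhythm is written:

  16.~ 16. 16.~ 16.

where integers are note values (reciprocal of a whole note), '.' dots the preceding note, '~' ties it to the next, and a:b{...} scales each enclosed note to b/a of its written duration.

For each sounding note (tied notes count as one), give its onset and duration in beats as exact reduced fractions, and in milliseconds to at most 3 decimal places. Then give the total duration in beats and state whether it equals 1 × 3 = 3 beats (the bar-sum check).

1) 0.0ms=0b +1153.846ms=3/2b
2) 1153.846ms=3/2b +1153.846ms=3/2b
Σ=3b of 3 (78bpm 3/8) — PASS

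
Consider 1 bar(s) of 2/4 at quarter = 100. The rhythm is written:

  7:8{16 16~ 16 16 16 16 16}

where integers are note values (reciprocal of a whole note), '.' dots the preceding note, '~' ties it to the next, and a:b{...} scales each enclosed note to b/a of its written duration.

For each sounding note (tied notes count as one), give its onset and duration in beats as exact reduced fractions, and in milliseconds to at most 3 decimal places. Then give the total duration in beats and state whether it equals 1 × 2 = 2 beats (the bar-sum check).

1) 0.0ms=0b +171.429ms=2/7b
2) 171.429ms=2/7b +342.857ms=4/7b
3) 514.286ms=6/7b +171.429ms=2/7b
4) 685.714ms=8/7b +171.429ms=2/7b
5) 857.143ms=10/7b +171.429ms=2/7b
6) 1028.571ms=12/7b +171.429ms=2/7b
Σ=2b of 2 (100bpm 2/4) — PASS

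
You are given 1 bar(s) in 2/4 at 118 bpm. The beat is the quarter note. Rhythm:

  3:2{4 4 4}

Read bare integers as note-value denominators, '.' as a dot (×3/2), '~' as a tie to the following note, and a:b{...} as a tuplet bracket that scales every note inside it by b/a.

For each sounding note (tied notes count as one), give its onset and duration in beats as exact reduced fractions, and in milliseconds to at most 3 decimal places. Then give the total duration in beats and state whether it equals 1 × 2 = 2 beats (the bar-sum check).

1) 0.0ms=0b +338.983ms=2/3b
2) 338.983ms=2/3b +338.983ms=2/3b
3) 677.966ms=4/3b +338.983ms=2/3b
Σ=2b of 2 (118bpm 2/4) — PASS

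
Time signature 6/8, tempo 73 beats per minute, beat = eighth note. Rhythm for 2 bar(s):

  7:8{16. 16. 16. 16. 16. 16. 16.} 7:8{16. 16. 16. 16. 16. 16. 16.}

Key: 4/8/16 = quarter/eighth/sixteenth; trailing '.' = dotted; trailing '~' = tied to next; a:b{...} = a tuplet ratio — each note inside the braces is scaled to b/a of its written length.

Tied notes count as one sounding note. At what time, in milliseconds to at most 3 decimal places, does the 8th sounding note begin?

1. 0.0ms @ 0 + 704.501ms (6/7)
2. 704.501ms @ 6/7 + 704.501ms (6/7)
3. 1409.002ms @ 12/7 + 704.501ms (6/7)
4. 2113.503ms @ 18/7 + 704.501ms (6/7)
5. 2818.004ms @ 24/7 + 704.501ms (6/7)
6. 3522.505ms @ 30/7 + 704.501ms (6/7)
7. 4227.006ms @ 36/7 + 704.501ms (6/7)
8. 4931.507ms @ 6 + 704.501ms (6/7)
9. 5636.008ms @ 48/7 + 704.501ms (6/7)
10. 6340.509ms @ 54/7 + 704.501ms (6/7)
11. 7045.01ms @ 60/7 + 704.501ms (6/7)
12. 7749.511ms @ 66/7 + 704.501ms (6/7)
13. 8454.012ms @ 72/7 + 704.501ms (6/7)
14. 9158.513ms @ 78/7 + 704.501ms (6/7)

note 8 onset = 6b = 4931.507ms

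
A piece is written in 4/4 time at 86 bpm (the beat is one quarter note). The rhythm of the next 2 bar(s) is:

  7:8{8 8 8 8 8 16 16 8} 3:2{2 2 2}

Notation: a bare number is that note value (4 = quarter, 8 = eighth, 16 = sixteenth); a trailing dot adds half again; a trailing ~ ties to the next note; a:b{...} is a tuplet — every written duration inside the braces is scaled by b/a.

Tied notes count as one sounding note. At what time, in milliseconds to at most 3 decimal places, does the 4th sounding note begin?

note 4 onset = 12/7b = 1196.013ms

1. 0.0ms @ 0 + 398.671ms (4/7)
2. 398.671ms @ 4/7 + 398.671ms (4/7)
3. 797.342ms @ 8/7 + 398.671ms (4/7)
4. 1196.013ms @ 12/7 + 398.671ms (4/7)
5. 1594.684ms @ 16/7 + 398.671ms (4/7)
6. 1993.355ms @ 20/7 + 199.336ms (2/7)
7. 2192.691ms @ 22/7 + 199.336ms (2/7)
8. 2392.027ms @ 24/7 + 398.671ms (4/7)
9. 2790.698ms @ 4 + 930.233ms (4/3)
10. 3720.93ms @ 16/3 + 930.233ms (4/3)
11. 4651.163ms @ 20/3 + 930.233ms (4/3)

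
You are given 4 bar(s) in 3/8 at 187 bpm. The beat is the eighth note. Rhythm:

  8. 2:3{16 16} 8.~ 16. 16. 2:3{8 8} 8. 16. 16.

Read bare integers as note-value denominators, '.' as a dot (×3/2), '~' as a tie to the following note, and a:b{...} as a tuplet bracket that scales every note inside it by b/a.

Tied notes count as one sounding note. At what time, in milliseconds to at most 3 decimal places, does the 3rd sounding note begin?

1. 0.0ms @ 0 + 481.283ms (3/2)
2. 481.283ms @ 3/2 + 240.642ms (3/4)
3. 721.925ms @ 9/4 + 240.642ms (3/4)
4. 962.567ms @ 3 + 721.925ms (9/4)
5. 1684.492ms @ 21/4 + 240.642ms (3/4)
6. 1925.134ms @ 6 + 481.283ms (3/2)
7. 2406.417ms @ 15/2 + 481.283ms (3/2)
8. 2887.701ms @ 9 + 481.283ms (3/2)
9. 3368.984ms @ 21/2 + 240.642ms (3/4)
10. 3609.626ms @ 45/4 + 240.642ms (3/4)

note 3 onset = 9/4b = 721.925ms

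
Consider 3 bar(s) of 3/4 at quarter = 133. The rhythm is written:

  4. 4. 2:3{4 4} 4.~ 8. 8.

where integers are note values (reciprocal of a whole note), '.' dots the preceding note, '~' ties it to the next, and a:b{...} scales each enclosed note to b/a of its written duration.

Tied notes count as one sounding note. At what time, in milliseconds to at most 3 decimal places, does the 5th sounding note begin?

note 5 onset = 6b = 2706.767ms

1. 0.0ms @ 0 + 676.692ms (3/2)
2. 676.692ms @ 3/2 + 676.692ms (3/2)
3. 1353.383ms @ 3 + 676.692ms (3/2)
4. 2030.075ms @ 9/2 + 676.692ms (3/2)
5. 2706.767ms @ 6 + 1015.038ms (9/4)
6. 3721.805ms @ 33/4 + 338.346ms (3/4)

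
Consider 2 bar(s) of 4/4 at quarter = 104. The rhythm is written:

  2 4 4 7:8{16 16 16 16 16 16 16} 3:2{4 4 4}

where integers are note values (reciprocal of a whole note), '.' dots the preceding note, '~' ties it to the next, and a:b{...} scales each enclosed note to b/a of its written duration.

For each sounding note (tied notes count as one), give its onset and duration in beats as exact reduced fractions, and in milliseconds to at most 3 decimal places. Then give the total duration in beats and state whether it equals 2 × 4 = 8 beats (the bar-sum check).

1) 0.0ms=0b +1153.846ms=2b
2) 1153.846ms=2b +576.923ms=1b
3) 1730.769ms=3b +576.923ms=1b
4) 2307.692ms=4b +164.835ms=2/7b
5) 2472.527ms=30/7b +164.835ms=2/7b
6) 2637.363ms=32/7b +164.835ms=2/7b
7) 2802.198ms=34/7b +164.835ms=2/7b
8) 2967.033ms=36/7b +164.835ms=2/7b
9) 3131.868ms=38/7b +164.835ms=2/7b
10) 3296.703ms=40/7b +164.835ms=2/7b
11) 3461.538ms=6b +384.615ms=2/3b
12) 3846.154ms=20/3b +384.615ms=2/3b
13) 4230.769ms=22/3b +384.615ms=2/3b
Σ=8b of 8 (104bpm 4/4) — PASS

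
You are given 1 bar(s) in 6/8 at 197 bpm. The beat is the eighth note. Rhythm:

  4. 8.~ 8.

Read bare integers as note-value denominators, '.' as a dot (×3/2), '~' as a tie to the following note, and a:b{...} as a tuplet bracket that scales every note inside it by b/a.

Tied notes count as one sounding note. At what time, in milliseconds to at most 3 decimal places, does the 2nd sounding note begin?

note 2 onset = 3b = 913.706ms

1. 0.0ms @ 0 + 913.706ms (3)
2. 913.706ms @ 3 + 913.706ms (3)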